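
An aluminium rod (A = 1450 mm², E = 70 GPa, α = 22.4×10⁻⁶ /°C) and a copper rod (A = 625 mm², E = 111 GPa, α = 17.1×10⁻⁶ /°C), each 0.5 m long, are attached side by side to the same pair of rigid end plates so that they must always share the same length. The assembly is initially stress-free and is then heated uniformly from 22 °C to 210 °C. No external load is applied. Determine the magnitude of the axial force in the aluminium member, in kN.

P ≈ 41.1 kN (compressive in the aluminium)

The aluminium has the larger α, so on heating it would change length more than the copper if both were free. The rigid plates force a common final length, so the aluminium is put into compression and the copper into tension, with equal and opposite forces P (no external load).
Compatibility of the two members (thermal + elastic change equal): (α₁ − α₂)ΔT = P·[1/(A₁E₁) + 1/(A₂E₂)].
|α₁ − α₂|·ΔT = 5.3×10⁻⁶ × 188 = 0.0009964.
1/(A₁E₁) + 1/(A₂E₂) = 1/(1450×70×10³) + 1/(625×111×10³) = 2.427×10⁻⁸ N⁻¹.
So P = 0.0009964 / 2.427×10⁻⁸ = 41.06 kN.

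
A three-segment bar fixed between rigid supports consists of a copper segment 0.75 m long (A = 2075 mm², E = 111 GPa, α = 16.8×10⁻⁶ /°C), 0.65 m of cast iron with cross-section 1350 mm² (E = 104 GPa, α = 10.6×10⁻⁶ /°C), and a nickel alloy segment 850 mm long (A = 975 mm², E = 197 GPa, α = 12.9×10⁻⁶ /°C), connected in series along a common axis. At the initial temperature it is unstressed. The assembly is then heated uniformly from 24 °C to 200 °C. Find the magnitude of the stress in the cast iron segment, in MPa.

σ ≈ 323 MPa (compressive)

If the supports were absent, the total length change would be Σ αᵢΔT Lᵢ = 16.8×10⁻⁶×176×750 + 10.6×10⁻⁶×176×650 + 12.9×10⁻⁶×176×850 = 5.36 mm.
The rigid supports impose zero overall length change; the single axial force P common to all segments must satisfy P Σ Lᵢ/(AᵢEᵢ) = δ_free.
The series flexibility is Σ Lᵢ/(AᵢEᵢ) = 750/(2075×111×10³) + 650/(1350×104×10³) + 850/(975×197×10³) = 1.231×10⁻⁵ mm/N.
P = 5.36 / 1.231×10⁻⁵ = 435400 N = 435.4 kN, compressive.
σ_{cast iron} = P / A = 435400 / 1350 = 322.5 MPa.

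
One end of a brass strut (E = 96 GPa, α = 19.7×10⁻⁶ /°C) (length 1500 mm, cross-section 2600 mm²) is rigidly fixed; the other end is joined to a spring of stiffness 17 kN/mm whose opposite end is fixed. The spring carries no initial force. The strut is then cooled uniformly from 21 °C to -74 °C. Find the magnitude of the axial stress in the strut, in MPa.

σ ≈ 16.7 MPa (tensile)

Free thermal contraction: δ_free = αΔT L = 19.7×10⁻⁶ × 95 × 1500 = 2.807 mm.
Let P be the tensile force in the spring. The strut extends elastically by PL/(AE) and the spring stretches by P/k; together these equal δ_free.
So P = δ_free / [L/(AE) + 1/k] = 2.807 / [ 1500/(2600×96×10³) + 1/(17×10³) ].
P = 2.807 / 6.483×10⁻⁵ = 43300 N.
σ = P/A = 43300/2600 = 16.65 MPa.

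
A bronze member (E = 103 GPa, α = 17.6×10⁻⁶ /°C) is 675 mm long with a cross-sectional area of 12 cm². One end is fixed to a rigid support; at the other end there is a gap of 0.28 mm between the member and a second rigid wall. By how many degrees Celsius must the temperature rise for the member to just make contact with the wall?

Contact occurs when the free expansion equals the gap: αΔT L = 0.28 mm.
So ΔT = g/(αL) = 0.28/(17.6×10⁻⁶ × 675) = 23.57 °C.

ΔT ≈ 23.6 °C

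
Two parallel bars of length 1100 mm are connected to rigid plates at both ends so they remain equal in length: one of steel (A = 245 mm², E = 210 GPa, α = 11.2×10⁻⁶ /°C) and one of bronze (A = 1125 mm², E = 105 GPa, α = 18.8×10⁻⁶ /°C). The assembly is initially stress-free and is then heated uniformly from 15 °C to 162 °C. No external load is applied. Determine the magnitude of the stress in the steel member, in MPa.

Both members must finish at the same length. With the larger α, the bronze tends to over-expand; the plates restrain it, putting the bronze in compression and the steel in tension. With no external load the two internal forces are equal and opposite, magnitude P.
Equating the net (thermal + elastic) strains gives |α₁ − α₂|·ΔT = P·[1/(A₁E₁) + 1/(A₂E₂)].
|α₁ − α₂|·ΔT = 7.6×10⁻⁶ × 147 = 0.001117.
1/(A₁E₁) + 1/(A₂E₂) = 1/(245×210×10³) + 1/(1125×105×10³) = 2.79×10⁻⁸ N⁻¹.
P = 0.001117 / 2.79×10⁻⁸ = 40040 N = 40.04 kN.
σ_{steel} = P/A₁ = 40040/245 = 163.4 MPa, tensile.

σ ≈ 163 MPa (tensile)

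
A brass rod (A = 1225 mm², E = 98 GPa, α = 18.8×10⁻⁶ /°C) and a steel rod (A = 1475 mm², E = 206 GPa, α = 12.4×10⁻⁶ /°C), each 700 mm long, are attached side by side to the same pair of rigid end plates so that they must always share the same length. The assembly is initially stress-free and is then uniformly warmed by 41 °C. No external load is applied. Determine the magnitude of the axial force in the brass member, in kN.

P ≈ 22.6 kN (compressive in the brass)

Both members must finish at the same length. With the larger α, the brass tends to over-expand; the plates restrain it, putting the brass in compression and the steel in tension. With no external load the two internal forces are equal and opposite, magnitude P.
Compatibility of the two members (thermal + elastic change equal): (α₁ − α₂)ΔT = P·[1/(A₁E₁) + 1/(A₂E₂)].
|α₁ − α₂|·ΔT = 6.4×10⁻⁶ × 41 = 0.0002624.
1/(A₁E₁) + 1/(A₂E₂) = 1/(1225×98×10³) + 1/(1475×206×10³) = 1.162×10⁻⁸ N⁻¹.
P = 0.0002624 / 1.162×10⁻⁸ = 22580 N = 22.58 kN.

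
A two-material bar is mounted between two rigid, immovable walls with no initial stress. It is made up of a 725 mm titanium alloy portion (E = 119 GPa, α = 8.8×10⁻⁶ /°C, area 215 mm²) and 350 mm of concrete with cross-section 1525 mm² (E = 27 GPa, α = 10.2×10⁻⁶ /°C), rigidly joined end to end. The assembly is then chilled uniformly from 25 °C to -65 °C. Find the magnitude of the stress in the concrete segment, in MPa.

Free thermal contraction of the whole bar: Σ αᵢΔT Lᵢ = 8.8×10⁻⁶×90×725 + 10.2×10⁻⁶×90×350 = 0.8955 mm.
The walls prevent any net length change, so an axial force P (same in every segment) develops. Compatibility: P · Σ Lᵢ/(AᵢEᵢ) = δ_free.
Σ Lᵢ/(AᵢEᵢ) = 725/(215×119×10³) + 350/(1525×27×10³) = 3.684×10⁻⁵ mm/N.
P = 0.8955 / 3.684×10⁻⁵ = 24310 N = 24.31 kN, tensile.
σ_{concrete} = P / A = 24310 / 1525 = 15.94 MPa.

σ ≈ 15.9 MPa (tensile)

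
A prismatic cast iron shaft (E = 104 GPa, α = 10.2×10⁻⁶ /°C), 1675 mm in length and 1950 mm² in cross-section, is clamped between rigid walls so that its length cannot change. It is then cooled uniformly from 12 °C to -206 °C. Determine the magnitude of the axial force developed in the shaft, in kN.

The ends cannot move, so σ = EαΔT = 104×10³ × 10.2×10⁻⁶ × 218 = 231.3 MPa.
P = AEαΔT = 1950 × 104×10³ × 10.2×10⁻⁶ × 218 = 450.9 kN (tensile).

P ≈ 451 kN (tensile)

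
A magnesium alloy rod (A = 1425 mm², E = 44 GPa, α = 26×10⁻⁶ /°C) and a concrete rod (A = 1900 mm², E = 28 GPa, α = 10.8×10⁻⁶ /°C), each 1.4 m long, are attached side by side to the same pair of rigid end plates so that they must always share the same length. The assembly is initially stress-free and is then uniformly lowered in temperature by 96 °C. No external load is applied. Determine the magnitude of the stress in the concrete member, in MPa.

The magnesium alloy has the larger α, so on cooling it would change length more than the concrete if both were free. The rigid plates force a common final length, so the magnesium alloy is put into tension and the concrete into compression, with equal and opposite forces P (no external load).
Compatibility of the two members (thermal + elastic change equal): (α₁ − α₂)ΔT = P·[1/(A₁E₁) + 1/(A₂E₂)].
|α₁ − α₂|·ΔT = 15.2×10⁻⁶ × 96 = 0.001459.
1/(A₁E₁) + 1/(A₂E₂) = 1/(1425×44×10³) + 1/(1900×28×10³) = 3.475×10⁻⁸ N⁻¹.
So P = 0.001459 / 3.475×10⁻⁸ = 42 kN.
σ_{concrete} = P/A₂ = 42000/1900 = 22.1 MPa, compressive.

σ ≈ 22.1 MPa (compressive)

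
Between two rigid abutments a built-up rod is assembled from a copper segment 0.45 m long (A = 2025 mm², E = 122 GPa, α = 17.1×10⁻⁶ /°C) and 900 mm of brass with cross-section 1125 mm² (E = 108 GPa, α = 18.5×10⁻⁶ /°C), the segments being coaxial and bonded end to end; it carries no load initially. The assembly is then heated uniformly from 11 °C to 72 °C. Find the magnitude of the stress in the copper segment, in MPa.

σ ≈ 79.5 MPa (compressive)

With the walls removed the bar would change length by δ_free = Σ αᵢΔT Lᵢ = 17.1×10⁻⁶×61×450 + 18.5×10⁻⁶×61×900 = 1.485 mm.
The walls prevent any net length change, so an axial force P (same in every segment) develops. Compatibility: P · Σ Lᵢ/(AᵢEᵢ) = δ_free.
The series flexibility is Σ Lᵢ/(AᵢEᵢ) = 450/(2025×122×10³) + 900/(1125×108×10³) = 9.229×10⁻⁶ mm/N.
Hence P = δ_free / Σ(L/AE) = 1.485/9.229×10⁻⁶ = 160.9 kN (compressive).
σ_{copper} = P / A = 160900 / 2025 = 79.46 MPa.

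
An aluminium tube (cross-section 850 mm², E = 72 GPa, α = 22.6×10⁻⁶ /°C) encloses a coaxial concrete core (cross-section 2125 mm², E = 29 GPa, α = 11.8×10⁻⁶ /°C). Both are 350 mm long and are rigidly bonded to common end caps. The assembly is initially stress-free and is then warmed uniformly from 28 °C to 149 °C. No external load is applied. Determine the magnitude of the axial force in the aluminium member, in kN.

Equilibrium of a rigid end plate with no external load gives equal and opposite internal forces ±P in the two members. Since α_{aluminium} > α_{concrete}, heating drives the aluminium into compression and the concrete into tension.
Equating the net (thermal + elastic) strains gives |α₁ − α₂|·ΔT = P·[1/(A₁E₁) + 1/(A₂E₂)].
|α₁ − α₂|·ΔT = 10.8×10⁻⁶ × 121 = 0.001307.
1/(A₁E₁) + 1/(A₂E₂) = 1/(850×72×10³) + 1/(2125×29×10³) = 3.257×10⁻⁸ N⁻¹.
P = 0.001307 / 3.257×10⁻⁸ = 40130 N = 40.13 kN.

P ≈ 40.1 kN (compressive in the aluminium)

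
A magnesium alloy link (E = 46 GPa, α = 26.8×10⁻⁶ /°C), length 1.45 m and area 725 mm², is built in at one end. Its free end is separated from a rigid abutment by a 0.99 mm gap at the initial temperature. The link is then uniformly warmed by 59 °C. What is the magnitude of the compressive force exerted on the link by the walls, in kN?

If the wall were absent the link would grow by αΔT L = 26.8×10⁻⁶ × 59 × 1450 = 2.293 mm.
This exceeds the 0.99 mm gap, so the wall pushes back. The portion of expansion that must be recovered elastically is δ_free − gap = 2.293 − 0.99 = 1.303 mm.
That suppressed elongation corresponds to σ = E·Δ/L = 46×10³ × 1.303/1450 = 41.33 MPa.
Force on the wall = σA = 41.33 × 725 mm² = 29.96 kN.

P ≈ 30 kN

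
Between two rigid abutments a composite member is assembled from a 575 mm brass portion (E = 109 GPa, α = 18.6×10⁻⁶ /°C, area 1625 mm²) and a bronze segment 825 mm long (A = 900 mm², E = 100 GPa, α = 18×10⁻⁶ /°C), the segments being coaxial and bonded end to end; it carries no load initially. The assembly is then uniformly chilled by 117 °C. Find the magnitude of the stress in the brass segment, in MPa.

σ ≈ 148 MPa (tensile)

Free thermal contraction of the whole bar: Σ αᵢΔT Lᵢ = 18.6×10⁻⁶×117×575 + 18×10⁻⁶×117×825 = 2.989 mm.
The walls prevent any net length change, so an axial force P (same in every segment) develops. Compatibility: P · Σ Lᵢ/(AᵢEᵢ) = δ_free.
The series flexibility is Σ Lᵢ/(AᵢEᵢ) = 575/(1625×109×10³) + 825/(900×100×10³) = 1.241×10⁻⁵ mm/N.
Hence P = δ_free / Σ(L/AE) = 2.989/1.241×10⁻⁵ = 240.8 kN (tensile).
σ_{brass} = P / A = 240800 / 1625 = 148.2 MPa.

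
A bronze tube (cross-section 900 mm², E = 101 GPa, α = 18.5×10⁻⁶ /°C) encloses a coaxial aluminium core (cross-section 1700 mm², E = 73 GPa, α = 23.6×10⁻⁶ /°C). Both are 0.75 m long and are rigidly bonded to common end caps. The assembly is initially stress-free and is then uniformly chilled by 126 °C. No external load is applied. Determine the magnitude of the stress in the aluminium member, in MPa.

Equilibrium of a rigid end plate with no external load gives equal and opposite internal forces ±P in the two members. Since α_{aluminium} > α_{bronze}, cooling drives the aluminium into tension and the bronze into compression.
Compatibility of the two members (thermal + elastic change equal): (α₁ − α₂)ΔT = P·[1/(A₁E₁) + 1/(A₂E₂)].
|α₁ − α₂|·ΔT = 5.1×10⁻⁶ × 126 = 0.0006426.
1/(A₁E₁) + 1/(A₂E₂) = 1/(900×101×10³) + 1/(1700×73×10³) = 1.906×10⁻⁸ N⁻¹.
So P = 0.0006426 / 1.906×10⁻⁸ = 33.72 kN.
σ_{aluminium} = P/A₂ = 33720/1700 = 19.83 MPa, tensile.

σ ≈ 19.8 MPa (tensile)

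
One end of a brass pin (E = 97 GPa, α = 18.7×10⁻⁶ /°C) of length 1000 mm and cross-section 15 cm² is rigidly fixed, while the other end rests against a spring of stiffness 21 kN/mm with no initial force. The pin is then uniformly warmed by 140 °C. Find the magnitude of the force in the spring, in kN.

If the spring were absent the pin would lengthen by αΔT L = 18.7×10⁻⁶ × 140 × 1000 = 2.618 mm.
With a force P in the spring, the elastic change of the pin is PL/(AE) and that of the spring is P/k; compatibility requires their sum to equal δ_free.
P [ L/(AE) + 1/k ] = δ_free → P [ 1000/(1500×97×10³) + 1/(21×10³) ] = 2.618.
P = 2.618 / 5.449×10⁻⁵ = 48040 N.

P ≈ 48 kN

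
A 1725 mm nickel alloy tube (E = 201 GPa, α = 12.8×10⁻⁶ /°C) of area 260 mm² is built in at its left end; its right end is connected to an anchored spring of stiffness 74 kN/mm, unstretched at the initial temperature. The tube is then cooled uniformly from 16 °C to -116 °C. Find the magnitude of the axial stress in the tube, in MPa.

σ ≈ 241 MPa (tensile)

If the spring were absent the tube would shorten by αΔT L = 12.8×10⁻⁶ × 132 × 1725 = 2.915 mm.
Let P be the tensile force in the spring. The tube extends elastically by PL/(AE) and the spring stretches by P/k; together these equal δ_free.
So P = δ_free / [L/(AE) + 1/k] = 2.915 / [ 1725/(260×201×10³) + 1/(74×10³) ].
P = 2.915 / 4.652×10⁻⁵ = 62650 N.
σ = P/A = 62650/260 = 241 MPa.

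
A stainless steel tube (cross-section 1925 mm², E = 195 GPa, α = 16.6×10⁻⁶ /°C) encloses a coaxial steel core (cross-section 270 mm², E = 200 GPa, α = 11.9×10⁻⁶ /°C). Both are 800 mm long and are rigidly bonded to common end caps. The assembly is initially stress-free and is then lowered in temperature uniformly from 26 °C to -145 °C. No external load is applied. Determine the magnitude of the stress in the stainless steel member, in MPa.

σ ≈ 19.7 MPa (tensile)

The stainless steel has the larger α, so on cooling it would change length more than the steel if both were free. The rigid plates force a common final length, so the stainless steel is put into tension and the steel into compression, with equal and opposite forces P (no external load).
Setting the final lengths equal and cancelling L: (α₁ − α₂)ΔT = P/(A₁E₁) + P/(A₂E₂).
|α₁ − α₂|·ΔT = 4.7×10⁻⁶ × 171 = 0.0008037.
1/(A₁E₁) + 1/(A₂E₂) = 1/(1925×195×10³) + 1/(270×200×10³) = 2.118×10⁻⁸ N⁻¹.
P = 0.0008037 / 2.118×10⁻⁸ = 37940 N = 37.94 kN.
σ_{stainless steel} = P/A₁ = 37940/1925 = 19.71 MPa, tensile.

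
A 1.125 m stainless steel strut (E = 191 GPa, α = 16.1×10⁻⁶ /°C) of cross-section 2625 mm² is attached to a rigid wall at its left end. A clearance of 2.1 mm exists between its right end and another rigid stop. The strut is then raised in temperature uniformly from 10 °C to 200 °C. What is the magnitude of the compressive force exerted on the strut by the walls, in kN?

P ≈ 598 kN

If the wall were absent the strut would grow by αΔT L = 16.1×10⁻⁶ × 190 × 1125 = 3.441 mm.
After closing the 2.1 mm clearance, 3.441 − 2.1 = 1.341 mm of expansion remains to be suppressed by the wall.
That suppressed elongation corresponds to σ = E·Δ/L = 191×10³ × 1.341/1125 = 227.7 MPa.
Force on the wall = σA = 227.7 × 2625 mm² = 597.8 kN.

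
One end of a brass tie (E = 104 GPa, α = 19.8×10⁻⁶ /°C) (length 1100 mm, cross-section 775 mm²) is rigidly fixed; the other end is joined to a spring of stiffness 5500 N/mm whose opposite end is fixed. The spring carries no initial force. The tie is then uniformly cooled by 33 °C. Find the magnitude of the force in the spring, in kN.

P ≈ 3.68 kN

The unrestrained thermal change is αΔT L = 19.8×10⁻⁶ × 33 × 1100 = 0.7187 mm.
With a force P in the spring, the elastic change of the tie is PL/(AE) and that of the spring is P/k; compatibility requires their sum to equal δ_free.
P [ L/(AE) + 1/k ] = δ_free → P [ 1100/(775×104×10³) + 1/(5500) ] = 0.7187.
P = 0.7187 / 0.0001955 = 3677 N.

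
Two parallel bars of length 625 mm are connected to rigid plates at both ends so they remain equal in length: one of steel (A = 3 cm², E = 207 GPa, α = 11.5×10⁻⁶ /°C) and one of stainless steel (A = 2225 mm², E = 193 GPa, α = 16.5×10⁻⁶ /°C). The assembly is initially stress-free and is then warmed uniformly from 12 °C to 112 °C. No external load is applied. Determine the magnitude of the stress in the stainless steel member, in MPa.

Equilibrium of a rigid end plate with no external load gives equal and opposite internal forces ±P in the two members. Since α_{stainless steel} > α_{steel}, heating drives the stainless steel into compression and the steel into tension.
Setting the final lengths equal and cancelling L: (α₁ − α₂)ΔT = P/(A₁E₁) + P/(A₂E₂).
|α₁ − α₂|·ΔT = 5×10⁻⁶ × 100 = 0.0005.
1/(A₁E₁) + 1/(A₂E₂) = 1/(300×207×10³) + 1/(2225×193×10³) = 1.843×10⁻⁸ N⁻¹.
P = 0.0005 / 1.843×10⁻⁸ = 27130 N = 27.13 kN.
σ_{stainless steel} = P/A₂ = 27130/2225 = 12.19 MPa, compressive.

σ ≈ 12.2 MPa (compressive)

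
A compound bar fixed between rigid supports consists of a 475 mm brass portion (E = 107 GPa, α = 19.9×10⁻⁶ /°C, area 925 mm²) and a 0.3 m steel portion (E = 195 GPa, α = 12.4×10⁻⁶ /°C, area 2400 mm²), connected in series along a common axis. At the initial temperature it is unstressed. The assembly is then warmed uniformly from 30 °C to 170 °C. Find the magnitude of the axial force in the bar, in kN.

If the supports were absent, the total length change would be Σ αᵢΔT Lᵢ = 19.9×10⁻⁶×140×475 + 12.4×10⁻⁶×140×300 = 1.844 mm.
The walls prevent any net length change, so an axial force P (same in every segment) develops. Compatibility: P · Σ Lᵢ/(AᵢEᵢ) = δ_free.
Σ Lᵢ/(AᵢEᵢ) = 475/(925×107×10³) + 300/(2400×195×10³) = 5.44×10⁻⁶ mm/N.
Hence P = δ_free / Σ(L/AE) = 1.844/5.44×10⁻⁶ = 339 kN (compressive).

P ≈ 339 kN (compressive)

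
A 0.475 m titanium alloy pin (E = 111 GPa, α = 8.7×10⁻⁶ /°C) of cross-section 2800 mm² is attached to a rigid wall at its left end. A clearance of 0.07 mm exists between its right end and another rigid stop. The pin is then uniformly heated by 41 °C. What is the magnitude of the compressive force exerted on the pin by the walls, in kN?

Unrestrained expansion: δ_free = αΔT L = 8.7×10⁻⁶ × 41 × 475 = 0.1694 mm.
The gap closes (δ_free > 0.07 mm) and the wall then resists a further 0.1694 − 0.07 = 0.09943 mm of expansion.
That suppressed elongation corresponds to σ = E·Δ/L = 111×10³ × 0.09943/475 = 23.24 MPa.
P = σA = 23.24 × 2800 = 65.06 kN.

P ≈ 65.1 kN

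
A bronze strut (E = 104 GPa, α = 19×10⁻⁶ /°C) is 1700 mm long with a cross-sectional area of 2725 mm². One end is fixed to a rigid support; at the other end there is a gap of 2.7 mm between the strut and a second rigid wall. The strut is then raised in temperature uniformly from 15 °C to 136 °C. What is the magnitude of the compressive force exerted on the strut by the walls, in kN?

P ≈ 201 kN

Unrestrained expansion: δ_free = αΔT L = 19×10⁻⁶ × 121 × 1700 = 3.908 mm.
After closing the 2.7 mm clearance, 3.908 − 2.7 = 1.208 mm of expansion remains to be suppressed by the wall.
So σ = E(δ_free − g)/L = 104×10³ × 1.208/1700 = 73.92 MPa.
P = σA = 73.92 × 2725 = 201.4 kN.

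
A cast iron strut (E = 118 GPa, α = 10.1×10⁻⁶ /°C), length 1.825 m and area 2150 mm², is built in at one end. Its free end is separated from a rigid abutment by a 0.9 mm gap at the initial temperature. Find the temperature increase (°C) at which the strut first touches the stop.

ΔT ≈ 48.8 °C

Contact occurs when the free expansion equals the gap: αΔT L = 0.9 mm.
So ΔT = g/(αL) = 0.9/(10.1×10⁻⁶ × 1825) = 48.83 °C.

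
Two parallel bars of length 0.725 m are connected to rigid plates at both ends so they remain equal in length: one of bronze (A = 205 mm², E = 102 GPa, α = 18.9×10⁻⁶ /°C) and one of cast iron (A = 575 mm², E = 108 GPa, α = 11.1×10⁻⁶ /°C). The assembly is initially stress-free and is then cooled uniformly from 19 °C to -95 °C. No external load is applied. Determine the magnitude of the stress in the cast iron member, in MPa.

Both members must finish at the same length. With the larger α, the bronze tends to over-contract; the plates restrain it, putting the bronze in tension and the cast iron in compression. With no external load the two internal forces are equal and opposite, magnitude P.
Setting the final lengths equal and cancelling L: (α₁ − α₂)ΔT = P/(A₁E₁) + P/(A₂E₂).
|α₁ − α₂|·ΔT = 7.8×10⁻⁶ × 114 = 0.0008892.
1/(A₁E₁) + 1/(A₂E₂) = 1/(205×102×10³) + 1/(575×108×10³) = 6.393×10⁻⁸ N⁻¹.
So P = 0.0008892 / 6.393×10⁻⁸ = 13.91 kN.
σ_{cast iron} = P/A₂ = 13910/575 = 24.19 MPa, compressive.

σ ≈ 24.2 MPa (compressive)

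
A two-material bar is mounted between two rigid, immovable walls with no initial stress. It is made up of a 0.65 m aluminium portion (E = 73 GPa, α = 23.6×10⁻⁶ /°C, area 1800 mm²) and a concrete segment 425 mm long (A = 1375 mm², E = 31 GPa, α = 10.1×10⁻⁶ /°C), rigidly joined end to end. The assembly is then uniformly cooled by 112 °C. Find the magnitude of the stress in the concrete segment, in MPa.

σ ≈ 107 MPa (tensile)

If the supports were absent, the total length change would be Σ αᵢΔT Lᵢ = 23.6×10⁻⁶×112×650 + 10.1×10⁻⁶×112×425 = 2.199 mm.
The rigid supports impose zero overall length change; the single axial force P common to all segments must satisfy P Σ Lᵢ/(AᵢEᵢ) = δ_free.
The series flexibility is Σ Lᵢ/(AᵢEᵢ) = 650/(1800×73×10³) + 425/(1375×31×10³) = 1.492×10⁻⁵ mm/N.
So P = 2.199 / 1.492×10⁻⁵ = 147.4 kN, tensile.
σ_{concrete} = P / A = 147400 / 1375 = 107.2 MPa.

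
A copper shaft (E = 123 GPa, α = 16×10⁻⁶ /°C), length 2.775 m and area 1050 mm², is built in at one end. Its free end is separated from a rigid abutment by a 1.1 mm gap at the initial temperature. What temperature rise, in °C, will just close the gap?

Contact occurs when the free expansion equals the gap: αΔT L = 1.1 mm.
ΔT = 1.1 / (16×10⁻⁶ × 2775) = 24.77 °C.

ΔT ≈ 24.8 °C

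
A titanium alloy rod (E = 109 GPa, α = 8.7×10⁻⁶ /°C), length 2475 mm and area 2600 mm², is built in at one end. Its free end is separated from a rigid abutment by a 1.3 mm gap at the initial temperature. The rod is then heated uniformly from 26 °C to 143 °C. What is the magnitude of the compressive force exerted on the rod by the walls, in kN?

Free thermal elongation = αΔT L = 8.7×10⁻⁶ × 117 × 2475 = 2.519 mm.
This exceeds the 1.3 mm gap, so the wall pushes back. The portion of expansion that must be recovered elastically is δ_free − gap = 2.519 − 1.3 = 1.219 mm.
That suppressed elongation corresponds to σ = E·Δ/L = 109×10³ × 1.219/2475 = 53.7 MPa.
P = σA = 53.7 × 2600 = 139.6 kN.

P ≈ 140 kN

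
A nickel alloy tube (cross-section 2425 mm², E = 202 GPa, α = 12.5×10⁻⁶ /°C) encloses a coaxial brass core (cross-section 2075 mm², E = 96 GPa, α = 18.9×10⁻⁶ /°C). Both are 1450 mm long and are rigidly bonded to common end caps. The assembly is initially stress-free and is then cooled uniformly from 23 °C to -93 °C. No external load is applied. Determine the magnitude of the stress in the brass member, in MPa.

Both members must finish at the same length. With the larger α, the brass tends to over-contract; the plates restrain it, putting the brass in tension and the nickel alloy in compression. With no external load the two internal forces are equal and opposite, magnitude P.
Equating the net (thermal + elastic) strains gives |α₁ − α₂|·ΔT = P·[1/(A₁E₁) + 1/(A₂E₂)].
|α₁ − α₂|·ΔT = 6.4×10⁻⁶ × 116 = 0.0007424.
1/(A₁E₁) + 1/(A₂E₂) = 1/(2425×202×10³) + 1/(2075×96×10³) = 7.062×10⁻⁹ N⁻¹.
So P = 0.0007424 / 7.062×10⁻⁹ = 105.1 kN.
σ_{brass} = P/A₂ = 105100/2075 = 50.67 MPa, tensile.

σ ≈ 50.7 MPa (tensile)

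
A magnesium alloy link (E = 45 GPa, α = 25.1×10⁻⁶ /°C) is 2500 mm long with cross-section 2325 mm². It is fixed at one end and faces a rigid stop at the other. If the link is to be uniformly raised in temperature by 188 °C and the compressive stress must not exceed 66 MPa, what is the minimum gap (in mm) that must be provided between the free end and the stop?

Free expansion if unrestrained: δ_free = αΔT L = 25.1×10⁻⁶ × 188 × 2500 = 11.8 mm.
A stress of 66 MPa corresponds to the wall pushing the link back by σL/E = 66×2500/(45×10³) = 3.667 mm.
The gap must absorb the remainder: g_min = 11.8 − 3.667 = 8.13 mm.

g ≈ 8.13 mm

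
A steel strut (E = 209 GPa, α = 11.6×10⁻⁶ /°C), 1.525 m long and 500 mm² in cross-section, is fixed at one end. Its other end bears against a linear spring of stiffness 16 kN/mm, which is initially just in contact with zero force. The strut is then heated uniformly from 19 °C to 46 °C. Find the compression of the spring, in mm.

δ ≈ 0.387 mm

The unrestrained thermal change is αΔT L = 11.6×10⁻⁶ × 27 × 1525 = 0.4776 mm.
With a force P in the spring, the elastic change of the strut is PL/(AE) and that of the spring is P/k; compatibility requires their sum to equal δ_free.
So P = δ_free / [L/(AE) + 1/k] = 0.4776 / [ 1525/(500×209×10³) + 1/(16×10³) ].
P = 0.4776 / 7.709×10⁻⁵ = 6195 N.
Spring compression = P/k = 6195/(16×10³) = 0.3872 mm.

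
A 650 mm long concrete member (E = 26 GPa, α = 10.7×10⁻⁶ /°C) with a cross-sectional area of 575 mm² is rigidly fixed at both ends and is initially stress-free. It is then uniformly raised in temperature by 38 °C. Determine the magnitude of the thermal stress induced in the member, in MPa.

σ ≈ 10.6 MPa (compressive)

With length fixed, the mechanical strain must cancel the thermal strain αΔT = 10.7×10⁻⁶ × 38 = 406.6×10⁻⁶.
σ = EαΔT = 26×10³ × 10.7×10⁻⁶ × 38 = 10.57 MPa (compressive; the member is trying to expand).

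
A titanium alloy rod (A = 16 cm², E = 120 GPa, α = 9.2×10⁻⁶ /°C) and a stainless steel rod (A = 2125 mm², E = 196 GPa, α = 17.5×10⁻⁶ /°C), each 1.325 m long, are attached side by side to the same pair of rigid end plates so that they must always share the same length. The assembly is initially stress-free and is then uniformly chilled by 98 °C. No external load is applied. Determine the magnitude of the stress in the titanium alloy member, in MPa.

Equilibrium of a rigid end plate with no external load gives equal and opposite internal forces ±P in the two members. Since α_{stainless steel} > α_{titanium alloy}, cooling drives the stainless steel into tension and the titanium alloy into compression.
Compatibility of the two members (thermal + elastic change equal): (α₁ − α₂)ΔT = P·[1/(A₁E₁) + 1/(A₂E₂)].
|α₁ − α₂|·ΔT = 8.3×10⁻⁶ × 98 = 0.0008134.
1/(A₁E₁) + 1/(A₂E₂) = 1/(1600×120×10³) + 1/(2125×196×10³) = 7.609×10⁻⁹ N⁻¹.
P = 0.0008134 / 7.609×10⁻⁹ = 106900 N = 106.9 kN.
σ_{titanium alloy} = P/A₁ = 106900/1600 = 66.81 MPa, compressive.

σ ≈ 66.8 MPa (compressive)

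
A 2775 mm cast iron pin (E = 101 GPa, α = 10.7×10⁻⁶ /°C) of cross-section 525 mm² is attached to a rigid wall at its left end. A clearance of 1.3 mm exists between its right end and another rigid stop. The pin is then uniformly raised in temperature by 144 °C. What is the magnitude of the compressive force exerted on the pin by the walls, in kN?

Free thermal elongation = αΔT L = 10.7×10⁻⁶ × 144 × 2775 = 4.276 mm.
After closing the 1.3 mm clearance, 4.276 − 1.3 = 2.976 mm of expansion remains to be suppressed by the wall.
So σ = E(δ_free − g)/L = 101×10³ × 2.976/2775 = 108.3 MPa.
Force on the wall = σA = 108.3 × 525 mm² = 56.86 kN.

P ≈ 56.9 kN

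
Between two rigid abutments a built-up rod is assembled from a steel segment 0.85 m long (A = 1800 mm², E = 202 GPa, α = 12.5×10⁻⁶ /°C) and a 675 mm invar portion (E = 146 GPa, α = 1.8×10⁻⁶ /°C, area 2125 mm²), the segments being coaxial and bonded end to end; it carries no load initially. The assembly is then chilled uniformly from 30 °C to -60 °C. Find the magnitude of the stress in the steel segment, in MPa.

σ ≈ 131 MPa (tensile)

With the walls removed the bar would change length by δ_free = Σ αᵢΔT Lᵢ = 12.5×10⁻⁶×90×850 + 1.8×10⁻⁶×90×675 = 1.066 mm.
The walls prevent any net length change, so an axial force P (same in every segment) develops. Compatibility: P · Σ Lᵢ/(AᵢEᵢ) = δ_free.
Σ Lᵢ/(AᵢEᵢ) = 850/(1800×202×10³) + 675/(2125×146×10³) = 4.513×10⁻⁶ mm/N.
So P = 1.066 / 4.513×10⁻⁶ = 236.1 kN, tensile.
σ_{steel} = P / A = 236100 / 1800 = 131.2 MPa.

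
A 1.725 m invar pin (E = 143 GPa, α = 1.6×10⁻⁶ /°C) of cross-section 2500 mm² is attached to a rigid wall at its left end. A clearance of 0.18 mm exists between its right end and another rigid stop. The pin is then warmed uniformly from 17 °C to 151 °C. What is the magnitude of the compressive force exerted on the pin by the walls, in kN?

P ≈ 39.3 kN

If the wall were absent the pin would grow by αΔT L = 1.6×10⁻⁶ × 134 × 1725 = 0.3698 mm.
The gap closes (δ_free > 0.18 mm) and the wall then resists a further 0.3698 − 0.18 = 0.1898 mm of expansion.
Compatibility: PL/(AE) = 0.1898 mm, so σ = P/A = E × (0.1898/1725) = 15.74 MPa.
P = σA = 15.74 × 2500 = 39.34 kN.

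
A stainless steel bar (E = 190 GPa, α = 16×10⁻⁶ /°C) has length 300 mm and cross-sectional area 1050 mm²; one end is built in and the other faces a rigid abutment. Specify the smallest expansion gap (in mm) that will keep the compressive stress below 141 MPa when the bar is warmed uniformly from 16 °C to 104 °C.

g ≈ 0.2 mm

Free expansion if unrestrained: δ_free = αΔT L = 16×10⁻⁶ × 88 × 300 = 0.4224 mm.
At the allowable stress the elastic shortening the wall may impose is σL/E = 141 × 300 / (190×10³) = 0.2226 mm.
So the gap has to take up the difference, g_min = δ_free − σL/E = 0.4224 − 0.2226 = 0.1998 mm.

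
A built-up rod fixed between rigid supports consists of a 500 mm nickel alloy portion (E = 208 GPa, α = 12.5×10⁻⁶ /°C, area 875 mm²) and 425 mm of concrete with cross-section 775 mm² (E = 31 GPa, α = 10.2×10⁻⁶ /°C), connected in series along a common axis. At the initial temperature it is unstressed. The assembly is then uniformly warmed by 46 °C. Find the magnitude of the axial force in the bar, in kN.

Free thermal expansion of the whole bar: Σ αᵢΔT Lᵢ = 12.5×10⁻⁶×46×500 + 10.2×10⁻⁶×46×425 = 0.4869 mm.
The rigid supports impose zero overall length change; the single axial force P common to all segments must satisfy P Σ Lᵢ/(AᵢEᵢ) = δ_free.
Σ Lᵢ/(AᵢEᵢ) = 500/(875×208×10³) + 425/(775×31×10³) = 2.044×10⁻⁵ mm/N.
P = 0.4869 / 2.044×10⁻⁵ = 23820 N = 23.82 kN, compressive.

P ≈ 23.8 kN (compressive)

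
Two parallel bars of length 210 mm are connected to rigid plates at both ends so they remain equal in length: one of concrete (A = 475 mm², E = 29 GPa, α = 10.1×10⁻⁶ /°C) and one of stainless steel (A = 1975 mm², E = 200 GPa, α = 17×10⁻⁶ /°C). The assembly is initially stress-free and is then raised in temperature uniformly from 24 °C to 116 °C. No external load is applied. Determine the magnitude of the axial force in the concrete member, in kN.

The stainless steel has the larger α, so on heating it would change length more than the concrete if both were free. The rigid plates force a common final length, so the stainless steel is put into compression and the concrete into tension, with equal and opposite forces P (no external load).
Equating the net (thermal + elastic) strains gives |α₁ − α₂|·ΔT = P·[1/(A₁E₁) + 1/(A₂E₂)].
|α₁ − α₂|·ΔT = 6.9×10⁻⁶ × 92 = 0.0006348.
1/(A₁E₁) + 1/(A₂E₂) = 1/(475×29×10³) + 1/(1975×200×10³) = 7.513×10⁻⁸ N⁻¹.
P = 0.0006348 / 7.513×10⁻⁸ = 8450 N = 8.45 kN.

P ≈ 8.45 kN (tensile in the concrete)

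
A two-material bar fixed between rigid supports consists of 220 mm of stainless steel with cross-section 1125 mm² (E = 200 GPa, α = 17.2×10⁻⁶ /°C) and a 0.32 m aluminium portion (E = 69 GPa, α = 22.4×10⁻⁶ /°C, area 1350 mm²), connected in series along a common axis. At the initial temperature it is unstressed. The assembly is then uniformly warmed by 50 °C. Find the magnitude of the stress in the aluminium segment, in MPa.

Free thermal expansion of the whole bar: Σ αᵢΔT Lᵢ = 17.2×10⁻⁶×50×220 + 22.4×10⁻⁶×50×320 = 0.5476 mm.
The rigid supports impose zero overall length change; the single axial force P common to all segments must satisfy P Σ Lᵢ/(AᵢEᵢ) = δ_free.
The series flexibility is Σ Lᵢ/(AᵢEᵢ) = 220/(1125×200×10³) + 320/(1350×69×10³) = 4.413×10⁻⁶ mm/N.
Hence P = δ_free / Σ(L/AE) = 0.5476/4.413×10⁻⁶ = 124.1 kN (compressive).
σ_{aluminium} = P / A = 124100 / 1350 = 91.91 MPa.

σ ≈ 91.9 MPa (compressive)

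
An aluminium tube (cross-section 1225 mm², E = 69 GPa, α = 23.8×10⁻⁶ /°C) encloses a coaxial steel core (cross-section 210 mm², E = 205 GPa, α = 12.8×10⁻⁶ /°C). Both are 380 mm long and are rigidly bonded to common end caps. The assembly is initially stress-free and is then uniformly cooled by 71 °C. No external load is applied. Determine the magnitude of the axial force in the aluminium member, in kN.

P ≈ 22.3 kN (tensile in the aluminium)

The aluminium has the larger α, so on cooling it would change length more than the steel if both were free. The rigid plates force a common final length, so the aluminium is put into tension and the steel into compression, with equal and opposite forces P (no external load).
Equating the net (thermal + elastic) strains gives |α₁ − α₂|·ΔT = P·[1/(A₁E₁) + 1/(A₂E₂)].
|α₁ − α₂|·ΔT = 11×10⁻⁶ × 71 = 0.000781.
1/(A₁E₁) + 1/(A₂E₂) = 1/(1225×69×10³) + 1/(210×205×10³) = 3.506×10⁻⁸ N⁻¹.
So P = 0.000781 / 3.506×10⁻⁸ = 22.28 kN.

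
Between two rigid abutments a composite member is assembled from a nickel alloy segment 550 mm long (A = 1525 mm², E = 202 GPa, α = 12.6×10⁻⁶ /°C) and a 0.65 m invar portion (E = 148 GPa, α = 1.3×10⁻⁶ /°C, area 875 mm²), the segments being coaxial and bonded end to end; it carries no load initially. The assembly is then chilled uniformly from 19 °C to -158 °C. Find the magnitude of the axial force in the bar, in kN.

P ≈ 202 kN (tensile)

With the walls removed the bar would change length by δ_free = Σ αᵢΔT Lᵢ = 12.6×10⁻⁶×177×550 + 1.3×10⁻⁶×177×650 = 1.376 mm.
The walls prevent any net length change, so an axial force P (same in every segment) develops. Compatibility: P · Σ Lᵢ/(AᵢEᵢ) = δ_free.
Σ Lᵢ/(AᵢEᵢ) = 550/(1525×202×10³) + 650/(875×148×10³) = 6.805×10⁻⁶ mm/N.
So P = 1.376 / 6.805×10⁻⁶ = 202.2 kN, tensile.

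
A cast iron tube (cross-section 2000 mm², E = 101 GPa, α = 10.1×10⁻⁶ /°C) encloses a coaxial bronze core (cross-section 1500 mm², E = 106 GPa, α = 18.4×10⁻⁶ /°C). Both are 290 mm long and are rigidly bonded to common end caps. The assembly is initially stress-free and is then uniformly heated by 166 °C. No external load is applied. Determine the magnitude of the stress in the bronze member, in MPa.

Both members must finish at the same length. With the larger α, the bronze tends to over-expand; the plates restrain it, putting the bronze in compression and the cast iron in tension. With no external load the two internal forces are equal and opposite, magnitude P.
Setting the final lengths equal and cancelling L: (α₁ − α₂)ΔT = P/(A₁E₁) + P/(A₂E₂).
|α₁ − α₂|·ΔT = 8.3×10⁻⁶ × 166 = 0.001378.
1/(A₁E₁) + 1/(A₂E₂) = 1/(2000×101×10³) + 1/(1500×106×10³) = 1.124×10⁻⁸ N⁻¹.
P = 0.001378 / 1.124×10⁻⁸ = 122600 N = 122.6 kN.
σ_{bronze} = P/A₂ = 122600/1500 = 81.72 MPa, compressive.

σ ≈ 81.7 MPa (compressive)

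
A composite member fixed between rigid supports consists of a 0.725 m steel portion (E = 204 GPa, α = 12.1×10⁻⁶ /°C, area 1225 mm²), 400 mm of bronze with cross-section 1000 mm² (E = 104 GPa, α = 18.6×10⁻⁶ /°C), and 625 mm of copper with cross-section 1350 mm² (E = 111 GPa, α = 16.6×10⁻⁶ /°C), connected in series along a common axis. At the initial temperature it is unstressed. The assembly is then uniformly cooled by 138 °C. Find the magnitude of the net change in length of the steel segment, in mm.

|ΔL| ≈ 0.236 mm

With the walls removed the bar would change length by δ_free = Σ αᵢΔT Lᵢ = 12.1×10⁻⁶×138×725 + 18.6×10⁻⁶×138×400 + 16.6×10⁻⁶×138×625 = 3.669 mm.
Since the ends are fixed, an axial force P builds up, equal in every segment, with P · Σ Lᵢ/(AᵢEᵢ) = δ_free.
The series flexibility is Σ Lᵢ/(AᵢEᵢ) = 725/(1225×204×10³) + 400/(1000×104×10³) + 625/(1350×111×10³) = 1.092×10⁻⁵ mm/N.
Hence P = δ_free / Σ(L/AE) = 3.669/1.092×10⁻⁵ = 336.1 kN (tensile).
For the steel segment, free thermal change = 12.1×10⁻⁶×138×725 = 1.211 mm and elastic change from P = 336100×725/(1225×204×10³) = 0.9749 mm; these oppose, so the net change is 0.236 mm (segment shortens).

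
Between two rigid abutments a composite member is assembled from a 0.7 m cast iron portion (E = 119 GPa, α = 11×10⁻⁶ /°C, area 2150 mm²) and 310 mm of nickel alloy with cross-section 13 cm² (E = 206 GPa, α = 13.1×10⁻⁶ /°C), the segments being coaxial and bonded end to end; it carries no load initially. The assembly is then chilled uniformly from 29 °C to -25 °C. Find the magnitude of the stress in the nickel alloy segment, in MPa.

With the walls removed the bar would change length by δ_free = Σ αᵢΔT Lᵢ = 11×10⁻⁶×54×700 + 13.1×10⁻⁶×54×310 = 0.6351 mm.
The rigid supports impose zero overall length change; the single axial force P common to all segments must satisfy P Σ Lᵢ/(AᵢEᵢ) = δ_free.
The series flexibility is Σ Lᵢ/(AᵢEᵢ) = 700/(2150×119×10³) + 310/(1300×206×10³) = 3.894×10⁻⁶ mm/N.
Hence P = δ_free / Σ(L/AE) = 0.6351/3.894×10⁻⁶ = 163.1 kN (tensile).
σ_{nickel alloy} = P / A = 163100 / 1300 = 125.5 MPa.

σ ≈ 125 MPa (tensile)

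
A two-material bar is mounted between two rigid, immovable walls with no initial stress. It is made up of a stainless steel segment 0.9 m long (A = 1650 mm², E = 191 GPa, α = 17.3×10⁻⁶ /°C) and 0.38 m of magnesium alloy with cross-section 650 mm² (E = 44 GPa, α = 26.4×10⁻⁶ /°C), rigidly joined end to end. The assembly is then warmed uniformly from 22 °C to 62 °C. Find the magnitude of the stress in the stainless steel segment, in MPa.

If the supports were absent, the total length change would be Σ αᵢΔT Lᵢ = 17.3×10⁻⁶×40×900 + 26.4×10⁻⁶×40×380 = 1.024 mm.
The rigid supports impose zero overall length change; the single axial force P common to all segments must satisfy P Σ Lᵢ/(AᵢEᵢ) = δ_free.
Σ Lᵢ/(AᵢEᵢ) = 900/(1650×191×10³) + 380/(650×44×10³) = 1.614×10⁻⁵ mm/N.
P = 1.024 / 1.614×10⁻⁵ = 63440 N = 63.44 kN, compressive.
σ_{stainless steel} = P / A = 63440 / 1650 = 38.45 MPa.

σ ≈ 38.4 MPa (compressive)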